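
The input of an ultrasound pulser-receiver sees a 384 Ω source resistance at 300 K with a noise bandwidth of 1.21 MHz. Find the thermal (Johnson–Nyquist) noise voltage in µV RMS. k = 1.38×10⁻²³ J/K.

V_n = √(4kTRB)
4kTRB = 4 × 1.38×10⁻²³ × 300 × 3.84×10² × 1.21×10⁶ = 7.69×10⁻¹² V²
V_n = √(7.69×10⁻¹²) = 2.77×10⁻⁶ V = 2.77 µV

2.77 µV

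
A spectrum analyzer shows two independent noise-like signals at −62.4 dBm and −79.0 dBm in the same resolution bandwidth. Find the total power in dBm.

−62.3 dBm

Convert to linear, add, convert back:
P₁ = 5.75×10⁻¹⁰ W, P₂ = 1.26×10⁻¹¹ W
P_tot = 5.88×10⁻¹⁰ W → 10 log₁₀(P_tot / 10⁻³) = −62.3 dBm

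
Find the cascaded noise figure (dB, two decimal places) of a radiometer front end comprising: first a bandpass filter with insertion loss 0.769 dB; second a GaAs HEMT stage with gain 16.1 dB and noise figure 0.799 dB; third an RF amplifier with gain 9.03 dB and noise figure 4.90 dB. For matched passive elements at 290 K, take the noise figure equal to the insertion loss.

Convert to linear (a loss of L dB is a gain of −L dB): F_i = 10^(NF_i/10), G_i = 10^(G_i,dB/10)
  Stage 1: F_1 = 10^(0.769/10) = 1.194, G_1 = 10^(−0.769/10) = 0.8377
  Stage 2: F_2 = 10^(0.799/10) = 1.202, G_2 = 10^(16.1/10) = 40.74
  Stage 3: F_3 = 10^(4.90/10) = 3.090, G_3 = 10^(9.03/10) = 7.998
Friis cascade:
  F = 1.194 + (1.202 − 1)/0.8377 + (3.090 − 1)/34.13 = 1.496
NF = 10 log₁₀(1.496) = 1.75 dB

1.75 dB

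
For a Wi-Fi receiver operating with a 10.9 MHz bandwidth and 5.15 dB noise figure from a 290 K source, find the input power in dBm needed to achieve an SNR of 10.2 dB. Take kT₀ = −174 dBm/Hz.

−88.3 dBm

Sensitivity = −174 + 10 log₁₀(B) + NF + SNR_min
= −174 + 70.37 + 5.15 + 10.2
= −88.28 dBm → −88.3 dBm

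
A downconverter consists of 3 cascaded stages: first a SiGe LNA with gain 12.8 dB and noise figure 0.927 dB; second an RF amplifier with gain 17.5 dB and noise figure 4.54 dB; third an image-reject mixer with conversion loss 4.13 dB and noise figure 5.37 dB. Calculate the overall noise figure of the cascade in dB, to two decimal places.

Convert to linear (a loss of L dB is a gain of −L dB): F_i = 10^(NF_i/10), G_i = 10^(G_i,dB/10)
  Stage 1: F_1 = 10^(0.927/10) = 1.238, G_1 = 10^(12.8/10) = 19.05
  Stage 2: F_2 = 10^(4.54/10) = 2.844, G_2 = 10^(17.5/10) = 56.23
  Stage 3: F_3 = 10^(5.37/10) = 3.443, G_3 = 10^(−4.13/10) = 0.3864
Friis cascade:
  F = 1.238 + (2.844 − 1)/19.05 + (3.443 − 1)/1072 = 1.337
NF = 10 log₁₀(1.337) = 1.26 dB

1.26 dB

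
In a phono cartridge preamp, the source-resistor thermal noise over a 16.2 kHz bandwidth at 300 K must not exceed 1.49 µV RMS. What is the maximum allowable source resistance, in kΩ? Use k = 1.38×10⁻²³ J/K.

Johnson–Nyquist: V_n = √(4kTRB) ⇒ R = V_n² / (4kTB)
4kTB = 4 × 1.38×10⁻²³ × 300 × 1.62×10⁴ = 2.68×10⁻¹⁶
R = (1.49×10⁻⁶)² / 2.68×10⁻¹⁶ = 8.28×10³ Ω = 8.28 kΩ

8.28 kΩ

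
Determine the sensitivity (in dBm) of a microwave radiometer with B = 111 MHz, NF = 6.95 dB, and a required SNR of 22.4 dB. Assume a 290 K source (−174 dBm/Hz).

−64.2 dBm

Sensitivity = −174 + 10 log₁₀(B) + NF + SNR_min
= −174 + 80.45 + 6.95 + 22.4
= −64.20 dBm → −64.2 dBm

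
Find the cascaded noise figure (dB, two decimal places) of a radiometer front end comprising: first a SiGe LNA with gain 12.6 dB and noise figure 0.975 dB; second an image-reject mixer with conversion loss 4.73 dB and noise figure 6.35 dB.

Convert to linear (a loss of L dB is a gain of −L dB): F_i = 10^(NF_i/10), G_i = 10^(G_i,dB/10)
  Stage 1: F_1 = 10^(0.975/10) = 1.252, G_1 = 10^(12.6/10) = 18.20
  Stage 2: F_2 = 10^(6.35/10) = 4.315, G_2 = 10^(−4.73/10) = 0.3365
Friis cascade:
  F = 1.252 + (4.315 − 1)/18.20 = 1.434
NF = 10 log₁₀(1.434) = 1.57 dB

1.57 dB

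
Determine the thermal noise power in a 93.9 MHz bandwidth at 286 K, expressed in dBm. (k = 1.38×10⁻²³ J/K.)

P_n = kTB = 1.38×10⁻²³ × 286 × 9.39×10⁷ = 3.71×10⁻¹³ W
In dBm: 10 log₁₀(3.71×10⁻¹³ / 10⁻³) = −94.3 dBm

−94.3 dBm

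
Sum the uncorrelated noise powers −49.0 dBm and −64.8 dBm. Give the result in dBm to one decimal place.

−48.9 dBm

Convert to linear, add, convert back:
P₁ = 1.26×10⁻⁸ W, P₂ = 3.31×10⁻¹⁰ W
P_tot = 1.29×10⁻⁸ W → 10 log₁₀(P_tot / 10⁻³) = −48.9 dBm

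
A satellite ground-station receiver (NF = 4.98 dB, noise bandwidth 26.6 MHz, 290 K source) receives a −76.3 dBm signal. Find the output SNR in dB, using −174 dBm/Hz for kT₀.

Noise floor: N = −174 + 10 log₁₀(B) + NF
10 log₁₀(2.66×10⁷) = 74.25 dB
N = −174 + 74.25 + 4.98 = −94.77 dBm
SNR = P_sig − N = −76.3 − (−94.77) = 18.47 dB → 18.5 dB

18.5 dB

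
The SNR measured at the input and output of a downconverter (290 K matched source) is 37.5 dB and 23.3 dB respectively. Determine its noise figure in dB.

NF (dB) = SNR_in(dB) − SNR_out(dB) when the source is at T₀
NF = 37.5 − 23.3 = 14.2 dB

14.2 dB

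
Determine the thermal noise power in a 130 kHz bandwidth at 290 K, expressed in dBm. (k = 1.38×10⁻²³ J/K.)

−122.8 dBm

P_n = kTB = 1.38×10⁻²³ × 290 × 1.30×10⁵ = 5.20×10⁻¹⁶ W
In dBm: 10 log₁₀(5.20×10⁻¹⁶ / 10⁻³) = −122.8 dBm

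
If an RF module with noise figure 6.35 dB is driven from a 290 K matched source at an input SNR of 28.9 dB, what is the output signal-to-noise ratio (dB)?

By definition F = SNR_in/SNR_out, so in dB: SNR_out = SNR_in − NF
SNR_out = 28.9 − 6.35 = 22.55 dB

22.55 dB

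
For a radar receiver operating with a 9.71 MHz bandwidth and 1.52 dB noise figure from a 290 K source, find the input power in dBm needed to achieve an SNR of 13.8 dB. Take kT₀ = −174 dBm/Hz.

Sensitivity = −174 + 10 log₁₀(B) + NF + SNR_min
= −174 + 69.87 + 1.52 + 13.8
= −88.81 dBm → −88.8 dBm

−88.8 dBm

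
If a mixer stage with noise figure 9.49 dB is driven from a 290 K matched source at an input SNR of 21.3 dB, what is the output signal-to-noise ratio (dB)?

By definition F = SNR_in/SNR_out, so in dB: SNR_out = SNR_in − NF
SNR_out = 21.3 − 9.49 = 11.81 dB

11.81 dB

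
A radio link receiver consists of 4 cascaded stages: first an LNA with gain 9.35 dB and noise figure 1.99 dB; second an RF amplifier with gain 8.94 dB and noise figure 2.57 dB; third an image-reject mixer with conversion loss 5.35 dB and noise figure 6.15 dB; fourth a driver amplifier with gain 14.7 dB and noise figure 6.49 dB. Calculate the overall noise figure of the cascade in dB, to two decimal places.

2.78 dB

Convert to linear (a loss of L dB is a gain of −L dB): F_i = 10^(NF_i/10), G_i = 10^(G_i,dB/10)
  Stage 1: F_1 = 10^(1.99/10) = 1.581, G_1 = 10^(9.35/10) = 8.610
  Stage 2: F_2 = 10^(2.57/10) = 1.807, G_2 = 10^(8.94/10) = 7.834
  Stage 3: F_3 = 10^(6.15/10) = 4.121, G_3 = 10^(−5.35/10) = 0.2917
  Stage 4: F_4 = 10^(6.49/10) = 4.457, G_4 = 10^(14.7/10) = 29.51
Friis cascade:
  F = 1.581 + (1.807 − 1)/8.610 + (4.121 − 1)/67.45 + (4.457 − 1)/19.68 = 1.897
NF = 10 log₁₀(1.897) = 2.78 dB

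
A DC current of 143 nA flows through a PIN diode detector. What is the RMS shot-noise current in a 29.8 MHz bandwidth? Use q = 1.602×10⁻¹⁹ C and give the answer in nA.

1.17 nA

I_n = √(2qI·B)
2qI·B = 2 × 1.602×10⁻¹⁹ × 1.43×10⁻⁷ × 2.98×10⁷ = 1.37×10⁻¹⁸ A²
I_n = √(1.37×10⁻¹⁸) = 1.17×10⁻⁹ A = 1.17 nA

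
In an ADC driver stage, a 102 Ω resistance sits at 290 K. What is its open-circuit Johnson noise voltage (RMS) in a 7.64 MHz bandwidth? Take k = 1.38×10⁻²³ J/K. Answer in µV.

3.53 µV

V_n = √(4kTRB)
4kTRB = 4 × 1.38×10⁻²³ × 290 × 1.02×10² × 7.64×10⁶ = 1.25×10⁻¹¹ V²
V_n = √(1.25×10⁻¹¹) = 3.53×10⁻⁶ V = 3.53 µV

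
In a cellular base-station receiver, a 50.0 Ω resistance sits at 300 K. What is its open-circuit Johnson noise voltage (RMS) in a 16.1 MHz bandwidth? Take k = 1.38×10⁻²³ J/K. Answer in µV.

3.65 µV

V_n = √(4kTRB)
4kTRB = 4 × 1.38×10⁻²³ × 300 × 5.00×10¹ × 1.61×10⁷ = 1.33×10⁻¹¹ V²
V_n = √(1.33×10⁻¹¹) = 3.65×10⁻⁶ V = 3.65 µV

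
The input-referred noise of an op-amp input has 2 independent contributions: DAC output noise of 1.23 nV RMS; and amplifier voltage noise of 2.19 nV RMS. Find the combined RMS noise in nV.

Uncorrelated sources add in power (mean-square): V_tot = √(ΣV_i²)
V_tot = √[(1.23×10⁻⁹)² + (2.19×10⁻⁹)²] = 2.51×10⁻⁹ V = 2.51 nV

2.51 nV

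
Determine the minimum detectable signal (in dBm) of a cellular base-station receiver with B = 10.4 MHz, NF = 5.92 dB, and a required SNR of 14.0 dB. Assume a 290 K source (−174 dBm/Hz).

Sensitivity = −174 + 10 log₁₀(B) + NF + SNR_min
= −174 + 70.17 + 5.92 + 14.0
= −83.91 dBm → −83.9 dBm

−83.9 dBm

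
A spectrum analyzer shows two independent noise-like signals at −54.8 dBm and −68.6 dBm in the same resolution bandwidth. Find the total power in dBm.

−54.6 dBm

Convert to linear, add, convert back:
P₁ = 3.31×10⁻⁹ W, P₂ = 1.38×10⁻¹⁰ W
P_tot = 3.45×10⁻⁹ W → 10 log₁₀(P_tot / 10⁻³) = −54.6 dBm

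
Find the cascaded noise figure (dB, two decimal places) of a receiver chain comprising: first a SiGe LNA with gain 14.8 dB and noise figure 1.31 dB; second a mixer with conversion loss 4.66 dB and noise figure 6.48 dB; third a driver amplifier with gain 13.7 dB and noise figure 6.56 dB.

2.57 dB

Convert to linear (a loss of L dB is a gain of −L dB): F_i = 10^(NF_i/10), G_i = 10^(G_i,dB/10)
  Stage 1: F_1 = 10^(1.31/10) = 1.352, G_1 = 10^(14.8/10) = 30.20
  Stage 2: F_2 = 10^(6.48/10) = 4.446, G_2 = 10^(−4.66/10) = 0.3420
  Stage 3: F_3 = 10^(6.56/10) = 4.529, G_3 = 10^(13.7/10) = 23.44
Friis cascade:
  F = 1.352 + (4.446 − 1)/30.20 + (4.529 − 1)/10.33 = 1.808
NF = 10 log₁₀(1.808) = 2.57 dB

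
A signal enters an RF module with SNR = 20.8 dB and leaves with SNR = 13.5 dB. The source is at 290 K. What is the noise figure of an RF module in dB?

NF (dB) = SNR_in(dB) − SNR_out(dB) when the source is at T₀
NF = 20.8 − 13.5 = 7.3 dB

7.3 dB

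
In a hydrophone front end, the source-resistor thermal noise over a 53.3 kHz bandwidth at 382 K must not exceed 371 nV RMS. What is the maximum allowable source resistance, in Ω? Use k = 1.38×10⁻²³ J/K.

Johnson–Nyquist: V_n = √(4kTRB) ⇒ R = V_n² / (4kTB)
4kTB = 4 × 1.38×10⁻²³ × 382 × 5.33×10⁴ = 1.12×10⁻¹⁵
R = (3.71×10⁻⁷)² / 1.12×10⁻¹⁵ = 1.22×10² Ω = 122 Ω

122 Ω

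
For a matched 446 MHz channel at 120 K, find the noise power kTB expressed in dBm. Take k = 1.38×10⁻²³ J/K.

P_n = kTB = 1.38×10⁻²³ × 120 × 4.46×10⁸ = 7.39×10⁻¹³ W
In dBm: 10 log₁₀(7.39×10⁻¹³ / 10⁻³) = −91.3 dBm

−91.3 dBm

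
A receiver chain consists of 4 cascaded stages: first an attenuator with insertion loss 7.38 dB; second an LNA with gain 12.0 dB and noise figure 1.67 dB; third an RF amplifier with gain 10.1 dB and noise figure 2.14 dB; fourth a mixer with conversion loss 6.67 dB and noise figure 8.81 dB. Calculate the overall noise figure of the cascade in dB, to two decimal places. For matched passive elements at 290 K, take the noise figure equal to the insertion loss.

9.28 dB

Convert to linear (a loss of L dB is a gain of −L dB): F_i = 10^(NF_i/10), G_i = 10^(G_i,dB/10)
  Stage 1: F_1 = 10^(7.38/10) = 5.470, G_1 = 10^(−7.38/10) = 0.1828
  Stage 2: F_2 = 10^(1.67/10) = 1.469, G_2 = 10^(12.0/10) = 15.85
  Stage 3: F_3 = 10^(2.14/10) = 1.637, G_3 = 10^(10.1/10) = 10.23
  Stage 4: F_4 = 10^(8.81/10) = 7.603, G_4 = 10^(−6.67/10) = 0.2153
Friis cascade:
  F = 5.470 + (1.469 − 1)/0.1828 + (1.637 − 1)/2.897 + (7.603 − 1)/29.65 = 8.478
NF = 10 log₁₀(8.478) = 9.28 dB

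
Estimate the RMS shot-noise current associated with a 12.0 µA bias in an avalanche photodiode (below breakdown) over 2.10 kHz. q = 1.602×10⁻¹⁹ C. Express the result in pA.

I_n = √(2qI·B)
2qI·B = 2 × 1.602×10⁻¹⁹ × 1.20×10⁻⁵ × 2.10×10³ = 8.07×10⁻²¹ A²
I_n = √(8.07×10⁻²¹) = 8.99×10⁻¹¹ A = 89.9 pA

89.9 pA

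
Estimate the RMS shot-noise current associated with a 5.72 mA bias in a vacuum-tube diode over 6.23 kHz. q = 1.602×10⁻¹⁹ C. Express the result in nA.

3.38 nA

I_n = √(2qI·B)
2qI·B = 2 × 1.602×10⁻¹⁹ × 5.72×10⁻³ × 6.23×10³ = 1.14×10⁻¹⁷ A²
I_n = √(1.14×10⁻¹⁷) = 3.38×10⁻⁹ A = 3.38 nA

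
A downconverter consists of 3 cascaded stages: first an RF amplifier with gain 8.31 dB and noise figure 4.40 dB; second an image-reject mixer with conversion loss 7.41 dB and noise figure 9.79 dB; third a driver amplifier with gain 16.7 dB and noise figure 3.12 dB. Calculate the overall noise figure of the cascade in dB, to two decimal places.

Convert to linear (a loss of L dB is a gain of −L dB): F_i = 10^(NF_i/10), G_i = 10^(G_i,dB/10)
  Stage 1: F_1 = 10^(4.40/10) = 2.754, G_1 = 10^(8.31/10) = 6.776
  Stage 2: F_2 = 10^(9.79/10) = 9.528, G_2 = 10^(−7.41/10) = 0.1816
  Stage 3: F_3 = 10^(3.12/10) = 2.051, G_3 = 10^(16.7/10) = 46.77
Friis cascade:
  F = 2.754 + (9.528 − 1)/6.776 + (2.051 − 1)/1.230 = 4.867
NF = 10 log₁₀(4.867) = 6.87 dB

6.87 dB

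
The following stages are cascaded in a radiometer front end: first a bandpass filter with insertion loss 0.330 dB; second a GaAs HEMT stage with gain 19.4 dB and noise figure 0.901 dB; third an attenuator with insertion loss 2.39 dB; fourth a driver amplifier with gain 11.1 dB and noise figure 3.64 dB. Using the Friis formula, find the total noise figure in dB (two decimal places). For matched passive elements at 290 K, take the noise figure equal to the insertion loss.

1.35 dB

Convert to linear (a loss of L dB is a gain of −L dB): F_i = 10^(NF_i/10), G_i = 10^(G_i,dB/10)
  Stage 1: F_1 = 10^(0.330/10) = 1.079, G_1 = 10^(−0.330/10) = 0.9268
  Stage 2: F_2 = 10^(0.901/10) = 1.231, G_2 = 10^(19.4/10) = 87.10
  Stage 3: F_3 = 10^(2.39/10) = 1.734, G_3 = 10^(−2.39/10) = 0.5768
  Stage 4: F_4 = 10^(3.64/10) = 2.312, G_4 = 10^(11.1/10) = 12.88
Friis cascade:
  F = 1.079 + (1.231 − 1)/0.9268 + (1.734 − 1)/80.72 + (2.312 − 1)/46.56 = 1.365
NF = 10 log₁₀(1.365) = 1.35 dB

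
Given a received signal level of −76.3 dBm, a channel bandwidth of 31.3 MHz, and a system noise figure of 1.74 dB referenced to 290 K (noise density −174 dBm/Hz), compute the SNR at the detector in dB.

Noise floor: N = −174 + 10 log₁₀(B) + NF
10 log₁₀(3.13×10⁷) = 74.96 dB
N = −174 + 74.96 + 1.74 = −97.30 dBm
SNR = P_sig − N = −76.3 − (−97.30) = 21.00 dB → 21.0 dB

21.0 dB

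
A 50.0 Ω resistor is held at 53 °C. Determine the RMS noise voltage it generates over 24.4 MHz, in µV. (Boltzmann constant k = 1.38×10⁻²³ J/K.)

4.69 µV

T = 53 °C + 273.15 = 326.15 K
V_n = √(4kTRB)
4kTRB = 4 × 1.38×10⁻²³ × 326.15 × 5.00×10¹ × 2.44×10⁷ = 2.20×10⁻¹¹ V²
V_n = √(2.20×10⁻¹¹) = 4.69×10⁻⁶ V = 4.69 µV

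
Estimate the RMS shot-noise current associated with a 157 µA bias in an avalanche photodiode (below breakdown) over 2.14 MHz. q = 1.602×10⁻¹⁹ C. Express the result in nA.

I_n = √(2qI·B)
2qI·B = 2 × 1.602×10⁻¹⁹ × 1.57×10⁻⁴ × 2.14×10⁶ = 1.08×10⁻¹⁶ A²
I_n = √(1.08×10⁻¹⁶) = 1.04×10⁻⁸ A = 10.4 nA

10.4 nA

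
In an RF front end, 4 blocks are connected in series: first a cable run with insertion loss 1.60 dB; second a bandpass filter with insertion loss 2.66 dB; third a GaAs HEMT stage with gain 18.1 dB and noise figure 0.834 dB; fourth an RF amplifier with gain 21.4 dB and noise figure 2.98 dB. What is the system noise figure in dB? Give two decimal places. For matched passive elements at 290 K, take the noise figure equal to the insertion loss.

5.15 dB

Convert to linear (a loss of L dB is a gain of −L dB): F_i = 10^(NF_i/10), G_i = 10^(G_i,dB/10)
  Stage 1: F_1 = 10^(1.60/10) = 1.445, G_1 = 10^(−1.60/10) = 0.6918
  Stage 2: F_2 = 10^(2.66/10) = 1.845, G_2 = 10^(−2.66/10) = 0.5420
  Stage 3: F_3 = 10^(0.834/10) = 1.212, G_3 = 10^(18.1/10) = 64.57
  Stage 4: F_4 = 10^(2.98/10) = 1.986, G_4 = 10^(21.4/10) = 138.0
Friis cascade:
  F = 1.445 + (1.845 − 1)/0.6918 + (1.212 − 1)/0.3750 + (1.986 − 1)/24.21 = 3.272
NF = 10 log₁₀(3.272) = 5.15 dB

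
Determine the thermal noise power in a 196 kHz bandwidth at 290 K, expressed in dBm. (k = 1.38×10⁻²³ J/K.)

P_n = kTB = 1.38×10⁻²³ × 290 × 1.96×10⁵ = 7.84×10⁻¹⁶ W
In dBm: 10 log₁₀(7.84×10⁻¹⁶ / 10⁻³) = −121.1 dBm

−121.1 dBm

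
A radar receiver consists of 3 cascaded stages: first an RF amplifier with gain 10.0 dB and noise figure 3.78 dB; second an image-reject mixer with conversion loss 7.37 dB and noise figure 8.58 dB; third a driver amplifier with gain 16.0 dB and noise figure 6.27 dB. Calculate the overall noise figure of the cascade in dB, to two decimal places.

6.79 dB

Convert to linear (a loss of L dB is a gain of −L dB): F_i = 10^(NF_i/10), G_i = 10^(G_i,dB/10)
  Stage 1: F_1 = 10^(3.78/10) = 2.388, G_1 = 10^(10.0/10) = 10.00
  Stage 2: F_2 = 10^(8.58/10) = 7.211, G_2 = 10^(−7.37/10) = 0.1832
  Stage 3: F_3 = 10^(6.27/10) = 4.236, G_3 = 10^(16.0/10) = 39.81
Friis cascade:
  F = 2.388 + (7.211 − 1)/10.00 + (4.236 − 1)/1.832 = 4.775
NF = 10 log₁₀(4.775) = 6.79 dB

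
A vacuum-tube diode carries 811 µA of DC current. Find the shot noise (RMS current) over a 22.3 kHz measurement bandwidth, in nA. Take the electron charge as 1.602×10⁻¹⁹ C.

I_n = √(2qI·B)
2qI·B = 2 × 1.602×10⁻¹⁹ × 8.11×10⁻⁴ × 2.23×10⁴ = 5.79×10⁻¹⁸ A²
I_n = √(5.79×10⁻¹⁸) = 2.41×10⁻⁹ A = 2.41 nA

2.41 nA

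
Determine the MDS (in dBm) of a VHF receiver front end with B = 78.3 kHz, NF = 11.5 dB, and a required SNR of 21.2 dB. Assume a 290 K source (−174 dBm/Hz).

Sensitivity = −174 + 10 log₁₀(B) + NF + SNR_min
= −174 + 48.94 + 11.5 + 21.2
= −92.36 dBm → −92.4 dBm

−92.4 dBm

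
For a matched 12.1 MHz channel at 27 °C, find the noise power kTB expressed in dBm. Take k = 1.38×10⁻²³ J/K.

−103.0 dBm

T = 27 °C + 273.15 = 300.15 K
P_n = kTB = 1.38×10⁻²³ × 300.15 × 1.21×10⁷ = 5.01×10⁻¹⁴ W
In dBm: 10 log₁₀(5.01×10⁻¹⁴ / 10⁻³) = −103.0 dBm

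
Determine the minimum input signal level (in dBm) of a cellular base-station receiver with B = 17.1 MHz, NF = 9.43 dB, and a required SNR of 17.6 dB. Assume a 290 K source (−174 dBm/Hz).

−74.6 dBm

Sensitivity = −174 + 10 log₁₀(B) + NF + SNR_min
= −174 + 72.33 + 9.43 + 17.6
= −74.64 dBm → −74.6 dBm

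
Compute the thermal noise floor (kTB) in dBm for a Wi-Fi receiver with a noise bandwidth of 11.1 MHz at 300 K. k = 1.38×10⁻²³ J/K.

−103.4 dBm

P_n = kTB = 1.38×10⁻²³ × 300 × 1.11×10⁷ = 4.60×10⁻¹⁴ W
In dBm: 10 log₁₀(4.60×10⁻¹⁴ / 10⁻³) = −103.4 dBm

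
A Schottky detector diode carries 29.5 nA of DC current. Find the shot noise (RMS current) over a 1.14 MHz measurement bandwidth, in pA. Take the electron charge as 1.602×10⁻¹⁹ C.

I_n = √(2qI·B)
2qI·B = 2 × 1.602×10⁻¹⁹ × 2.95×10⁻⁸ × 1.14×10⁶ = 1.08×10⁻²⁰ A²
I_n = √(1.08×10⁻²⁰) = 1.04×10⁻¹⁰ A = 104 pA

104 pA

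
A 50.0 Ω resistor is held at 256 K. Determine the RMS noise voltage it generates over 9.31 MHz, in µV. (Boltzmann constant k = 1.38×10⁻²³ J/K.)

2.56 µV

V_n = √(4kTRB)
4kTRB = 4 × 1.38×10⁻²³ × 256 × 5.00×10¹ × 9.31×10⁶ = 6.58×10⁻¹² V²
V_n = √(6.58×10⁻¹²) = 2.56×10⁻⁶ V = 2.56 µV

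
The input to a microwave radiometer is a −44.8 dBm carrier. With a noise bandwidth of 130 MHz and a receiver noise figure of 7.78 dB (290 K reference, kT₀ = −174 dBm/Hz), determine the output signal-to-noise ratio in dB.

40.3 dB

Noise floor: N = −174 + 10 log₁₀(B) + NF
10 log₁₀(1.30×10⁸) = 81.14 dB
N = −174 + 81.14 + 7.78 = −85.08 dBm
SNR = P_sig − N = −44.8 − (−85.08) = 40.28 dB → 40.3 dB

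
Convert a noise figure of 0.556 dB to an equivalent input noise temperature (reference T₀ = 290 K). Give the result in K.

39.6 K

F = 10^(0.556/10) = 1.13658
T_e = (F − 1)·T₀ = (1.13658 − 1) × 290 = 39.6 K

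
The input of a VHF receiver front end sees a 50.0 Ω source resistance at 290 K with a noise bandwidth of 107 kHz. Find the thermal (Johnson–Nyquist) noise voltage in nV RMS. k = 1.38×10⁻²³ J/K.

293 nV

V_n = √(4kTRB)
4kTRB = 4 × 1.38×10⁻²³ × 290 × 5.00×10¹ × 1.07×10⁵ = 8.56×10⁻¹⁴ V²
V_n = √(8.56×10⁻¹⁴) = 2.93×10⁻⁷ V = 293 nV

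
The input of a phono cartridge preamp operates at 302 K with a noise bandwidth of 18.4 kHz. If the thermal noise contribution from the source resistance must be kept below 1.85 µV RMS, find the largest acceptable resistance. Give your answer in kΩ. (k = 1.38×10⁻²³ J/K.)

11.2 kΩ

Johnson–Nyquist: V_n = √(4kTRB) ⇒ R = V_n² / (4kTB)
4kTB = 4 × 1.38×10⁻²³ × 302 × 1.84×10⁴ = 3.07×10⁻¹⁶
R = (1.85×10⁻⁶)² / 3.07×10⁻¹⁶ = 1.12×10⁴ Ω = 11.2 kΩ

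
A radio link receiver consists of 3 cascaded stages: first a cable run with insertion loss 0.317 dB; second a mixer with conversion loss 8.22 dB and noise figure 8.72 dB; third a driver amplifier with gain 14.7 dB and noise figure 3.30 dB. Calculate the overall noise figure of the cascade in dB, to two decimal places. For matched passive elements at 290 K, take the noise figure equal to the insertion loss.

12.08 dB

Convert to linear (a loss of L dB is a gain of −L dB): F_i = 10^(NF_i/10), G_i = 10^(G_i,dB/10)
  Stage 1: F_1 = 10^(0.317/10) = 1.076, G_1 = 10^(−0.317/10) = 0.9296
  Stage 2: F_2 = 10^(8.72/10) = 7.447, G_2 = 10^(−8.22/10) = 0.1507
  Stage 3: F_3 = 10^(3.30/10) = 2.138, G_3 = 10^(14.7/10) = 29.51
Friis cascade:
  F = 1.076 + (7.447 − 1)/0.9296 + (2.138 − 1)/0.1401 = 16.14
NF = 10 log₁₀(16.14) = 12.08 dB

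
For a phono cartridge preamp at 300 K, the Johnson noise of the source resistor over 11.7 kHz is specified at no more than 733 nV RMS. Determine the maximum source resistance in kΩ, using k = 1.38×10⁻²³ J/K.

2.77 kΩ

Johnson–Nyquist: V_n = √(4kTRB) ⇒ R = V_n² / (4kTB)
4kTB = 4 × 1.38×10⁻²³ × 300 × 1.17×10⁴ = 1.94×10⁻¹⁶
R = (7.33×10⁻⁷)² / 1.94×10⁻¹⁶ = 2.77×10³ Ω = 2.77 kΩ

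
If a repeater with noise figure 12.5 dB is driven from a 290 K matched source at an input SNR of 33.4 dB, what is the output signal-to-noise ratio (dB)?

By definition F = SNR_in/SNR_out, so in dB: SNR_out = SNR_in − NF
SNR_out = 33.4 − 12.5 = 20.9 dB

20.9 dB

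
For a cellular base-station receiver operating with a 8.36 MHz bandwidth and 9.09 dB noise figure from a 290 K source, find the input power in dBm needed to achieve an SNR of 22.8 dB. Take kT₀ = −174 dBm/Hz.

−72.9 dBm

Sensitivity = −174 + 10 log₁₀(B) + NF + SNR_min
= −174 + 69.22 + 9.09 + 22.8
= −72.89 dBm → −72.9 dBm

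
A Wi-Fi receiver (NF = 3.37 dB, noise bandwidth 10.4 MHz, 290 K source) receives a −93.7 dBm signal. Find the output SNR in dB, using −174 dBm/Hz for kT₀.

6.8 dB

Noise floor: N = −174 + 10 log₁₀(B) + NF
10 log₁₀(1.04×10⁷) = 70.17 dB
N = −174 + 70.17 + 3.37 = −100.46 dBm
SNR = P_sig − N = −93.7 − (−100.46) = 6.76 dB → 6.8 dB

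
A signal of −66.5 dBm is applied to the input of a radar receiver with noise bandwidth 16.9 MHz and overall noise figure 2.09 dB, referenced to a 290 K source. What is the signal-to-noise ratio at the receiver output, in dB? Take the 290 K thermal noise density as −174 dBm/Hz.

33.1 dB

Noise floor: N = −174 + 10 log₁₀(B) + NF
10 log₁₀(1.69×10⁷) = 72.28 dB
N = −174 + 72.28 + 2.09 = −99.63 dBm
SNR = P_sig − N = −66.5 − (−99.63) = 33.13 dB → 33.1 dB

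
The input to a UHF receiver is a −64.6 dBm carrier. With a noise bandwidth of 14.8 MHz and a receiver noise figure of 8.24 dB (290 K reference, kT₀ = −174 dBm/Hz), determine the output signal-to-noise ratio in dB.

Noise floor: N = −174 + 10 log₁₀(B) + NF
10 log₁₀(1.48×10⁷) = 71.7 dB
N = −174 + 71.7 + 8.24 = −94.06 dBm
SNR = P_sig − N = −64.6 − (−94.06) = 29.46 dB → 29.5 dB

29.5 dB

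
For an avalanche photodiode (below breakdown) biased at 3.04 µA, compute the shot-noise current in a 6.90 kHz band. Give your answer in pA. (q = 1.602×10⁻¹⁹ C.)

I_n = √(2qI·B)
2qI·B = 2 × 1.602×10⁻¹⁹ × 3.04×10⁻⁶ × 6.90×10³ = 6.72×10⁻²¹ A²
I_n = √(6.72×10⁻²¹) = 8.20×10⁻¹¹ A = 82.0 pA

82.0 pA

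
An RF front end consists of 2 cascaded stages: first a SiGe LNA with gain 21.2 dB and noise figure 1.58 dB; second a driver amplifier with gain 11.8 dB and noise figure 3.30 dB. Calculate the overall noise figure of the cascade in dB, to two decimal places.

Convert to linear (a loss of L dB is a gain of −L dB): F_i = 10^(NF_i/10), G_i = 10^(G_i,dB/10)
  Stage 1: F_1 = 10^(1.58/10) = 1.439, G_1 = 10^(21.2/10) = 131.8
  Stage 2: F_2 = 10^(3.30/10) = 2.138, G_2 = 10^(11.8/10) = 15.14
Friis cascade:
  F = 1.439 + (2.138 − 1)/131.8 = 1.447
NF = 10 log₁₀(1.447) = 1.61 dB

1.61 dB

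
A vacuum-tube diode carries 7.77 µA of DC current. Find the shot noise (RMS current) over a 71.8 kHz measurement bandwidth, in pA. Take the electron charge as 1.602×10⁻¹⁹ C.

I_n = √(2qI·B)
2qI·B = 2 × 1.602×10⁻¹⁹ × 7.77×10⁻⁶ × 7.18×10⁴ = 1.79×10⁻¹⁹ A²
I_n = √(1.79×10⁻¹⁹) = 4.23×10⁻¹⁰ A = 423 pA

423 pA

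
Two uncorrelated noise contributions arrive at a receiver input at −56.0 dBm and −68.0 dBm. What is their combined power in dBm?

−55.7 dBm

Convert to linear, add, convert back:
P₁ = 2.51×10⁻⁹ W, P₂ = 1.58×10⁻¹⁰ W
P_tot = 2.67×10⁻⁹ W → 10 log₁₀(P_tot / 10⁻³) = −55.7 dBm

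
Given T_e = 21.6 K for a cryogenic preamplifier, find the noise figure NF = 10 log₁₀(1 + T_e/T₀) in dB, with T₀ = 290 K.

F = 1 + T_e/T₀ = 1 + 21.6/290 = 1.07448
NF = 10 log₁₀(1.07448) = 0.312 dB

0.312 dB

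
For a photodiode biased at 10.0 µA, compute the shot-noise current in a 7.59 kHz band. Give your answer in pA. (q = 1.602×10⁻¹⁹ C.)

I_n = √(2qI·B)
2qI·B = 2 × 1.602×10⁻¹⁹ × 1.00×10⁻⁵ × 7.59×10³ = 2.43×10⁻²⁰ A²
I_n = √(2.43×10⁻²⁰) = 1.56×10⁻¹⁰ A = 156 pA

156 pA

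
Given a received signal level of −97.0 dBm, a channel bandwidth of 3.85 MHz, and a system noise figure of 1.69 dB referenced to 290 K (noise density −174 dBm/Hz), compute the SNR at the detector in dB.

Noise floor: N = −174 + 10 log₁₀(B) + NF
10 log₁₀(3.85×10⁶) = 65.85 dB
N = −174 + 65.85 + 1.69 = −106.46 dBm
SNR = P_sig − N = −97.0 − (−106.46) = 9.46 dB → 9.5 dB

9.5 dB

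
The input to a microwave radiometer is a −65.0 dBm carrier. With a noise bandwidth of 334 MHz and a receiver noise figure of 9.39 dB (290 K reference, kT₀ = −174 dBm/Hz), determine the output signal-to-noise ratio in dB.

14.4 dB

Noise floor: N = −174 + 10 log₁₀(B) + NF
10 log₁₀(3.34×10⁸) = 85.24 dB
N = −174 + 85.24 + 9.39 = −79.37 dBm
SNR = P_sig − N = −65.0 − (−79.37) = 14.37 dB → 14.4 dB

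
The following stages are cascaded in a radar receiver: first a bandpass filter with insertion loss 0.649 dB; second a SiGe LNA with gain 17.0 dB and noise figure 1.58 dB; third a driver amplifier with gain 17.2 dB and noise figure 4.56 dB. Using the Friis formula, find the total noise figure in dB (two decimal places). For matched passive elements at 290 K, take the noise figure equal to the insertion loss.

2.34 dB

Convert to linear (a loss of L dB is a gain of −L dB): F_i = 10^(NF_i/10), G_i = 10^(G_i,dB/10)
  Stage 1: F_1 = 10^(0.649/10) = 1.161, G_1 = 10^(−0.649/10) = 0.8612
  Stage 2: F_2 = 10^(1.58/10) = 1.439, G_2 = 10^(17.0/10) = 50.12
  Stage 3: F_3 = 10^(4.56/10) = 2.858, G_3 = 10^(17.2/10) = 52.48
Friis cascade:
  F = 1.161 + (1.439 − 1)/0.8612 + (2.858 − 1)/43.16 = 1.714
NF = 10 log₁₀(1.714) = 2.34 dB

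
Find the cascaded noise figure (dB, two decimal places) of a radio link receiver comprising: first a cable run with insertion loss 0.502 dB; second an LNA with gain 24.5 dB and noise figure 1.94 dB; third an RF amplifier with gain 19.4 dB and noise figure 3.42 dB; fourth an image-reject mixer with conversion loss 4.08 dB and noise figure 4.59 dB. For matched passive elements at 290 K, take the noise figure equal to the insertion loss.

Convert to linear (a loss of L dB is a gain of −L dB): F_i = 10^(NF_i/10), G_i = 10^(G_i,dB/10)
  Stage 1: F_1 = 10^(0.502/10) = 1.123, G_1 = 10^(−0.502/10) = 0.8908
  Stage 2: F_2 = 10^(1.94/10) = 1.563, G_2 = 10^(24.5/10) = 281.8
  Stage 3: F_3 = 10^(3.42/10) = 2.198, G_3 = 10^(19.4/10) = 87.10
  Stage 4: F_4 = 10^(4.59/10) = 2.877, G_4 = 10^(−4.08/10) = 0.3908
Friis cascade:
  F = 1.123 + (1.563 − 1)/0.8908 + (2.198 − 1)/251.1 + (2.877 − 1)/2.187×10⁴ = 1.760
NF = 10 log₁₀(1.760) = 2.45 dB

2.45 dB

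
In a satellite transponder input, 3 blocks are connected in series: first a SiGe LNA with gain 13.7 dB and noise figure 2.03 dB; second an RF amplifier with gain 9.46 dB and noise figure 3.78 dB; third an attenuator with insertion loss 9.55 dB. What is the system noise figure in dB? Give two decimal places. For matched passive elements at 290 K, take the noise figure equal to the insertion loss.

Convert to linear (a loss of L dB is a gain of −L dB): F_i = 10^(NF_i/10), G_i = 10^(G_i,dB/10)
  Stage 1: F_1 = 10^(2.03/10) = 1.596, G_1 = 10^(13.7/10) = 23.44
  Stage 2: F_2 = 10^(3.78/10) = 2.388, G_2 = 10^(9.46/10) = 8.831
  Stage 3: F_3 = 10^(9.55/10) = 9.016, G_3 = 10^(−9.55/10) = 0.1109
Friis cascade:
  F = 1.596 + (2.388 − 1)/23.44 + (9.016 − 1)/207.0 = 1.694
NF = 10 log₁₀(1.694) = 2.29 dB

2.29 dB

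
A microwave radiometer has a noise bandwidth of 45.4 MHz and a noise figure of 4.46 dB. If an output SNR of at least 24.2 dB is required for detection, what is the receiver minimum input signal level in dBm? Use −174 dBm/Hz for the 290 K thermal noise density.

Sensitivity = −174 + 10 log₁₀(B) + NF + SNR_min
= −174 + 76.57 + 4.46 + 24.2
= −68.77 dBm → −68.8 dBm

−68.8 dBm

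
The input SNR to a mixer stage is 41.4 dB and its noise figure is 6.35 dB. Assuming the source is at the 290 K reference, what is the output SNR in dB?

By definition F = SNR_in/SNR_out, so in dB: SNR_out = SNR_in − NF
SNR_out = 41.4 − 6.35 = 35.05 dB

35.05 dB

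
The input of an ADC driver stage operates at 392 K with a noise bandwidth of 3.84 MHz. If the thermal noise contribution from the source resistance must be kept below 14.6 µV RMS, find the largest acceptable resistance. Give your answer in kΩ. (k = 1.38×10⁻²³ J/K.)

2.57 kΩ

Johnson–Nyquist: V_n = √(4kTRB) ⇒ R = V_n² / (4kTB)
4kTB = 4 × 1.38×10⁻²³ × 392 × 3.84×10⁶ = 8.31×10⁻¹⁴
R = (1.46×10⁻⁵)² / 8.31×10⁻¹⁴ = 2.57×10³ Ω = 2.57 kΩ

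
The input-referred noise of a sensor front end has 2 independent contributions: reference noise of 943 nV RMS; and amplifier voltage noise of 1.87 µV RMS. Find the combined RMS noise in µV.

2.09 µV

Uncorrelated sources add in power (mean-square): V_tot = √(ΣV_i²)
V_tot = √[(9.43×10⁻⁷)² + (1.87×10⁻⁶)²] = 2.09×10⁻⁶ V = 2.09 µV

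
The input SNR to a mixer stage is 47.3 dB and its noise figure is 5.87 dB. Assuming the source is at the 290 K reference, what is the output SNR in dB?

By definition F = SNR_in/SNR_out, so in dB: SNR_out = SNR_in − NF
SNR_out = 47.3 − 5.87 = 41.43 dB

41.43 dB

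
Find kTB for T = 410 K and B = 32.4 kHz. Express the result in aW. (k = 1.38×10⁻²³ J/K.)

P_n = kTB = 1.38×10⁻²³ × 410 × 3.24×10⁴ = 1.83×10⁻¹⁶ W = 183 aW

183 aW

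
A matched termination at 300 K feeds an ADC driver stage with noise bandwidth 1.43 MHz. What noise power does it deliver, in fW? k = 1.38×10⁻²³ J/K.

5.92 fW

P_n = kTB = 1.38×10⁻²³ × 300 × 1.43×10⁶ = 5.92×10⁻¹⁵ W = 5.92 fW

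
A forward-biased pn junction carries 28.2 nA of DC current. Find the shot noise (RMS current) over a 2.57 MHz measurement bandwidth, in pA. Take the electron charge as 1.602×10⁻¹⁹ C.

152 pA

I_n = √(2qI·B)
2qI·B = 2 × 1.602×10⁻¹⁹ × 2.82×10⁻⁸ × 2.57×10⁶ = 2.32×10⁻²⁰ A²
I_n = √(2.32×10⁻²⁰) = 1.52×10⁻¹⁰ A = 152 pA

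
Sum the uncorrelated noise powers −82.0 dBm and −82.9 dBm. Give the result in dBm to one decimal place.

Convert to linear, add, convert back:
P₁ = 6.31×10⁻¹² W, P₂ = 5.13×10⁻¹² W
P_tot = 1.14×10⁻¹¹ W → 10 log₁₀(P_tot / 10⁻³) = −79.4 dBm

−79.4 dBm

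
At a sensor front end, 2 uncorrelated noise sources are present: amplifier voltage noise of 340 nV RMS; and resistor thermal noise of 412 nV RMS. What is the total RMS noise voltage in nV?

Uncorrelated sources add in power (mean-square): V_tot = √(ΣV_i²)
V_tot = √[(3.40×10⁻⁷)² + (4.12×10⁻⁷)²] = 5.34×10⁻⁷ V = 534 nV

534 nV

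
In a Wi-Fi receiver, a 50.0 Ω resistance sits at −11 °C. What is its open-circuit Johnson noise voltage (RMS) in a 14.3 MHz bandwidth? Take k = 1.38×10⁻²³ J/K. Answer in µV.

T = −11 °C + 273.15 = 262.15 K
V_n = √(4kTRB)
4kTRB = 4 × 1.38×10⁻²³ × 262.15 × 5.00×10¹ × 1.43×10⁷ = 1.03×10⁻¹¹ V²
V_n = √(1.03×10⁻¹¹) = 3.22×10⁻⁶ V = 3.22 µV

3.22 µV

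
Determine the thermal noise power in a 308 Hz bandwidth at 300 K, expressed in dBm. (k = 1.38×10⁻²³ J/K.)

−148.9 dBm

P_n = kTB = 1.38×10⁻²³ × 300 × 3.08×10² = 1.28×10⁻¹⁸ W
In dBm: 10 log₁₀(1.28×10⁻¹⁸ / 10⁻³) = −148.9 dBm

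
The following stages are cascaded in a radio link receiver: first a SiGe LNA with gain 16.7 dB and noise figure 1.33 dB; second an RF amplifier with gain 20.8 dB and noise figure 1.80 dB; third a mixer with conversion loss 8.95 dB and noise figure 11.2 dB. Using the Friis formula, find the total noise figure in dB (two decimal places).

1.37 dB

Convert to linear (a loss of L dB is a gain of −L dB): F_i = 10^(NF_i/10), G_i = 10^(G_i,dB/10)
  Stage 1: F_1 = 10^(1.33/10) = 1.358, G_1 = 10^(16.7/10) = 46.77
  Stage 2: F_2 = 10^(1.80/10) = 1.514, G_2 = 10^(20.8/10) = 120.2
  Stage 3: F_3 = 10^(11.2/10) = 13.18, G_3 = 10^(−8.95/10) = 0.1274
Friis cascade:
  F = 1.358 + (1.514 − 1)/46.77 + (13.18 − 1)/5623 = 1.371
NF = 10 log₁₀(1.371) = 1.37 dB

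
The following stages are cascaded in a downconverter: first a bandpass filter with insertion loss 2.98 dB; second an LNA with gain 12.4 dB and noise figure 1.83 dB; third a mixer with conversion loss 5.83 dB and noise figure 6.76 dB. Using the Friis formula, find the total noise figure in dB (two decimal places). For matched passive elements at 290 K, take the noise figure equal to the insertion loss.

5.38 dB

Convert to linear (a loss of L dB is a gain of −L dB): F_i = 10^(NF_i/10), G_i = 10^(G_i,dB/10)
  Stage 1: F_1 = 10^(2.98/10) = 1.986, G_1 = 10^(−2.98/10) = 0.5035
  Stage 2: F_2 = 10^(1.83/10) = 1.524, G_2 = 10^(12.4/10) = 17.38
  Stage 3: F_3 = 10^(6.76/10) = 4.742, G_3 = 10^(−5.83/10) = 0.2612
Friis cascade:
  F = 1.986 + (1.524 − 1)/0.5035 + (4.742 − 1)/8.750 = 3.455
NF = 10 log₁₀(3.455) = 5.38 dB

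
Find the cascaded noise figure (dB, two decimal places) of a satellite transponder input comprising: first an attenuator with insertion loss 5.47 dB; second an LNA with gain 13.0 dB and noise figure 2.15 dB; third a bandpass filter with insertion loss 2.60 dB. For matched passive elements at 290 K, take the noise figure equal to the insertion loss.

Convert to linear (a loss of L dB is a gain of −L dB): F_i = 10^(NF_i/10), G_i = 10^(G_i,dB/10)
  Stage 1: F_1 = 10^(5.47/10) = 3.524, G_1 = 10^(−5.47/10) = 0.2838
  Stage 2: F_2 = 10^(2.15/10) = 1.641, G_2 = 10^(13.0/10) = 19.95
  Stage 3: F_3 = 10^(2.60/10) = 1.820, G_3 = 10^(−2.60/10) = 0.5495
Friis cascade:
  F = 3.524 + (1.641 − 1)/0.2838 + (1.820 − 1)/5.662 = 5.926
NF = 10 log₁₀(5.926) = 7.73 dB

7.73 dB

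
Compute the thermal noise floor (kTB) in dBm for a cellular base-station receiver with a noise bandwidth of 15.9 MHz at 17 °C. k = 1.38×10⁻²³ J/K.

−102.0 dBm

T = 17 °C + 273.15 = 290.15 K
P_n = kTB = 1.38×10⁻²³ × 290.15 × 1.59×10⁷ = 6.37×10⁻¹⁴ W
In dBm: 10 log₁₀(6.37×10⁻¹⁴ / 10⁻³) = −102.0 dBm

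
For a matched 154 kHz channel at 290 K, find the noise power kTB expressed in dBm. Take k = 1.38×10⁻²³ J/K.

−122.1 dBm

P_n = kTB = 1.38×10⁻²³ × 290 × 1.54×10⁵ = 6.16×10⁻¹⁶ W
In dBm: 10 log₁₀(6.16×10⁻¹⁶ / 10⁻³) = −122.1 dBm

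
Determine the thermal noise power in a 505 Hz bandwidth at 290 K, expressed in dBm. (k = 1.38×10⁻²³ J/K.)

−146.9 dBm

P_n = kTB = 1.38×10⁻²³ × 290 × 5.05×10² = 2.02×10⁻¹⁸ W
In dBm: 10 log₁₀(2.02×10⁻¹⁸ / 10⁻³) = −146.9 dBm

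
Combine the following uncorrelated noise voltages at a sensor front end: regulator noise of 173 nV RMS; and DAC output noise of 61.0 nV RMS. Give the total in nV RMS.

Uncorrelated sources add in power (mean-square): V_tot = √(ΣV_i²)
V_tot = √[(1.73×10⁻⁷)² + (6.10×10⁻⁸)²] = 1.83×10⁻⁷ V = 183 nV

183 nV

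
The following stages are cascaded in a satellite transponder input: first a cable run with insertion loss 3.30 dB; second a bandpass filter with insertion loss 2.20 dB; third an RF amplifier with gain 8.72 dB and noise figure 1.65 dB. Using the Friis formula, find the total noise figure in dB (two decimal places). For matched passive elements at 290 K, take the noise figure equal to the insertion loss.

Convert to linear (a loss of L dB is a gain of −L dB): F_i = 10^(NF_i/10), G_i = 10^(G_i,dB/10)
  Stage 1: F_1 = 10^(3.30/10) = 2.138, G_1 = 10^(−3.30/10) = 0.4677
  Stage 2: F_2 = 10^(2.20/10) = 1.660, G_2 = 10^(−2.20/10) = 0.6026
  Stage 3: F_3 = 10^(1.65/10) = 1.462, G_3 = 10^(8.72/10) = 7.447
Friis cascade:
  F = 2.138 + (1.660 − 1)/0.4677 + (1.462 − 1)/0.2818 = 5.188
NF = 10 log₁₀(5.188) = 7.15 dB

7.15 dB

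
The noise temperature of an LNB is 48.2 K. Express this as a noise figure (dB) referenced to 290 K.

F = 1 + T_e/T₀ = 1 + 48.2/290 = 1.16621
NF = 10 log₁₀(1.16621) = 0.668 dB

0.668 dB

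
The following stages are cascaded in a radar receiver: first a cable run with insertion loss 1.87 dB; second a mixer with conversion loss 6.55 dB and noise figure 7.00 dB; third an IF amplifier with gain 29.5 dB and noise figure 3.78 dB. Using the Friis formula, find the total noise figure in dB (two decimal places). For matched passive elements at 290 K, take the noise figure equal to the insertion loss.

12.39 dB

Convert to linear (a loss of L dB is a gain of −L dB): F_i = 10^(NF_i/10), G_i = 10^(G_i,dB/10)
  Stage 1: F_1 = 10^(1.87/10) = 1.538, G_1 = 10^(−1.87/10) = 0.6501
  Stage 2: F_2 = 10^(7.00/10) = 5.012, G_2 = 10^(−6.55/10) = 0.2213
  Stage 3: F_3 = 10^(3.78/10) = 2.388, G_3 = 10^(29.5/10) = 891.3
Friis cascade:
  F = 1.538 + (5.012 − 1)/0.6501 + (2.388 − 1)/0.1439 = 17.35
NF = 10 log₁₀(17.35) = 12.39 dB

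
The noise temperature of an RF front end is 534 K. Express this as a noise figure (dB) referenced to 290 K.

4.54 dB

F = 1 + T_e/T₀ = 1 + 534/290 = 2.84138
NF = 10 log₁₀(2.84138) = 4.54 dB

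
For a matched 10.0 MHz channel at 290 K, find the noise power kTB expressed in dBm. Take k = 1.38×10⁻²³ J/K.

P_n = kTB = 1.38×10⁻²³ × 290 × 1.00×10⁷ = 4.00×10⁻¹⁴ W
In dBm: 10 log₁₀(4.00×10⁻¹⁴ / 10⁻³) = −104.0 dBm

−104.0 dBm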